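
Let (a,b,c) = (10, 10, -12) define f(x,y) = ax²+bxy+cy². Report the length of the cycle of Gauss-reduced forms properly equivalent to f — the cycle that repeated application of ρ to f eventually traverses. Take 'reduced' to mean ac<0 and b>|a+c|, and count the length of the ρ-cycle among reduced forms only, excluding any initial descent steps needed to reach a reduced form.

D = 580, ⌊√D⌋ = 24
river: ρ → (-12,14,8)
river: ρ → (8,18,-8)
river: ρ → (-8,14,12)
river: ρ → (12,10,-10)
river: ρ → (-10,10,12)
river: ρ → (12,14,-8)
river: ρ → (-8,18,8)
river: ρ → (8,14,-12)
river: ρ → (-12,10,10)
river: ρ → (10,10,-12)
ρ-cycle length = 10 (tail of 0 descent steps not counted)

10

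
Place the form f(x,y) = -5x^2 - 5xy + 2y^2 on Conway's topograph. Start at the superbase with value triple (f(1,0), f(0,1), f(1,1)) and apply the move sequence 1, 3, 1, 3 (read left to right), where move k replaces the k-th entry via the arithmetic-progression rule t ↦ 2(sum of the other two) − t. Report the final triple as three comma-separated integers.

start (-5,2,-8) = (f(1,0),f(0,1),f(1,1))
replace slot 1: 2·(2+(-8)) − (-5) = -7 → (-7,2,-8)
replace slot 3: 2·((-7)+2) − (-8) = -2 → (-7,2,-2)
replace slot 1: 2·(2+(-2)) − (-7) = 7 → (7,2,-2)
replace slot 3: 2·(7+2) − (-2) = 20 → (7,2,20)

7,2,20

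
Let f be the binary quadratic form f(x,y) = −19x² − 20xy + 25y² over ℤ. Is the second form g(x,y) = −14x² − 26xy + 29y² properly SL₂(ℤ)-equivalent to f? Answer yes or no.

D₁ = 2300, D₂ = 2300
river cycle of f (length 6): (25, 20, -19), (-19, 18, 26), (26, 34, -11), (-11, 32, 29), (29, 26, -14), (-14, 30, 25)
river cycle of g (length 6): (29, 26, -14), (-14, 30, 25), (25, 20, -19), (-19, 18, 26), (26, 34, -11), (-11, 32, 29)
cycles coincide ⇒ equivalent

yes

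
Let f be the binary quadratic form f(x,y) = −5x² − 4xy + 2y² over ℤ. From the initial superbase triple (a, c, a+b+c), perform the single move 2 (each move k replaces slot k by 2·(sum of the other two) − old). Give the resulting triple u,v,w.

start (-5,2,-7) = (f(1,0),f(0,1),f(1,1))
replace slot 2: 2·((-5)+(-7)) − 2 = -26 → (-5,-26,-7)

-5,-26,-7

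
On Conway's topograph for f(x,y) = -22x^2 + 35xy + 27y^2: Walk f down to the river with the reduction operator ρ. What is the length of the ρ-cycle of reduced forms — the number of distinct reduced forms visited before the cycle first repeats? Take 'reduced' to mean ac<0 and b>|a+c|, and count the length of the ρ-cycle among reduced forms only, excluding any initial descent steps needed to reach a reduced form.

D = 3601, ⌊√D⌋ = 60
river: ρ → (27,19,-30)
river: ρ → (-30,41,16)
river: ρ → (16,55,-9)
river: ρ → (-9,53,22)
river: ρ → (22,35,-27)
river: ρ → (-27,19,30)
river: ρ → (30,41,-16)
river: ρ → (-16,55,9)
river: ρ → (9,53,-22)
river: ρ → (-22,35,27)
ρ-cycle length = 10 (tail of 0 descent steps not counted)

10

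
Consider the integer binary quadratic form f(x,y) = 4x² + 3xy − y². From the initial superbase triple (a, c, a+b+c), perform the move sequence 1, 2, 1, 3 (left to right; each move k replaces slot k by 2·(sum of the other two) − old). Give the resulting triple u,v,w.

start (4,-1,6) = (f(1,0),f(0,1),f(1,1))
replace slot 1: 2·((-1)+6) − 4 = 6 → (6,-1,6)
replace slot 2: 2·(6+6) − (-1) = 25 → (6,25,6)
replace slot 1: 2·(25+6) − 6 = 56 → (56,25,6)
replace slot 3: 2·(56+25) − 6 = 156 → (56,25,156)

56,25,156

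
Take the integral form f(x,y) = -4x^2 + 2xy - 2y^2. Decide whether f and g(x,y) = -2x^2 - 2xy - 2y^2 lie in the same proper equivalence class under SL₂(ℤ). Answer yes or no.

D₁ = -28, D₂ = -12
discriminants differ ⇒ not SL₂(ℤ)-equivalent

no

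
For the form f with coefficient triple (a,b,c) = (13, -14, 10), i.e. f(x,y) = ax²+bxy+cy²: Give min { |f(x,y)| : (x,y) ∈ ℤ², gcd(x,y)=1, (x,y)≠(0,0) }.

translate: b→12 (≡-14 mod 26), so (13,-14,10)→(13,12,9)
flip: (13,12,9)→(9,-12,13)
translate: b→6 (≡-12 mod 18), so (9,-12,13)→(9,6,10)
reduced (well bottom): (9,6,10) with a≤c, −a<b≤a
well minimum = a = 9

9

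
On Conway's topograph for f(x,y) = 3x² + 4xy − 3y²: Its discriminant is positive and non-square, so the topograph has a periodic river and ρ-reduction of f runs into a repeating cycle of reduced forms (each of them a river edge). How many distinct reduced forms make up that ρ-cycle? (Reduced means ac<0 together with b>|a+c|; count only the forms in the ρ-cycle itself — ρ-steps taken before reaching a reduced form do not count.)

D = 52, ⌊√D⌋ = 7
river: ρ → (-3,2,4)
river: ρ → (4,6,-1)
river: ρ → (-1,6,4)
river: ρ → (4,2,-3)
river: ρ → (-3,4,3)
river: ρ → (3,2,-4)
river: ρ → (-4,6,1)
river: ρ → (1,6,-4)
river: ρ → (-4,2,3)
river: ρ → (3,4,-3)
ρ-cycle length = 10 (tail of 0 descent steps not counted)

10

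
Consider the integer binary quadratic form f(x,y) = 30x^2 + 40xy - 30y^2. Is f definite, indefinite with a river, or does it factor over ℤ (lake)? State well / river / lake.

D = b²−4ac = 40² − 4·30·(-30) = 5200
D > 0 non-square ⇒ indefinite ⇒ periodic river

river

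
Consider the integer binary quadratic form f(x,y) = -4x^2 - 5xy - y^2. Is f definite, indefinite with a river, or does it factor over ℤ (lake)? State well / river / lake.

D = b²−4ac = (-5)² − 4·(-4)·(-1) = 9
D = 3² is a perfect square ⇒ form factors over ℤ ⇒ lakes

lake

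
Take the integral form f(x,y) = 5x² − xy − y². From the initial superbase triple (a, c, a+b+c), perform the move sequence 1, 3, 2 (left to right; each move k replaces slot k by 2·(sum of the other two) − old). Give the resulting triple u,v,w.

start (5,-1,3) = (f(1,0),f(0,1),f(1,1))
replace slot 1: 2·((-1)+3) − 5 = -1 → (-1,-1,3)
replace slot 3: 2·((-1)+(-1)) − 3 = -7 → (-1,-1,-7)
replace slot 2: 2·((-1)+(-7)) − (-1) = -15 → (-1,-15,-7)

-1,-15,-7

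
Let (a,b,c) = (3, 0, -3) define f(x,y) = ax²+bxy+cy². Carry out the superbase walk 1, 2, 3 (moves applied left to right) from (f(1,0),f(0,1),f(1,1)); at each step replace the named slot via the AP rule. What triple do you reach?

start (3,-3,0) = (f(1,0),f(0,1),f(1,1))
replace slot 1: 2·((-3)+0) − 3 = -9 → (-9,-3,0)
replace slot 2: 2·((-9)+0) − (-3) = -15 → (-9,-15,0)
replace slot 3: 2·((-9)+(-15)) − 0 = -48 → (-9,-15,-48)

-9,-15,-48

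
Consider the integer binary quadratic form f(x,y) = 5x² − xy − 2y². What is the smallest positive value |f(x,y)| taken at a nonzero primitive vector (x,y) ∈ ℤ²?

descent: ρ → (-2,5,2)  [lands on river]
river: ρ → (2,3,-4)
river: ρ → (-4,5,1)
river: ρ → (1,5,-4)
river: ρ → (-4,3,2)
river: ρ → (2,5,-2)
river: ρ → (-2,3,4)
river: ρ → (4,5,-1)
river: ρ → (-1,5,4)
river: ρ → (4,3,-2)
closes: descent 1, river 10
min |a| on river = 1

1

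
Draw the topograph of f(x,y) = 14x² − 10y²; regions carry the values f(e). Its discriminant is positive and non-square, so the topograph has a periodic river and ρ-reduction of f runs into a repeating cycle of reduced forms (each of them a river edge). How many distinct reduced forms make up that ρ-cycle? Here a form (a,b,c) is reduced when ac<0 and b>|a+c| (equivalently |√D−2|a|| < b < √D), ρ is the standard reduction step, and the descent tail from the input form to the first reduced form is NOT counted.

D = 560, ⌊√D⌋ = 23
descent: ρ → (-10,20,4)  [lands on river]
river: ρ → (4,20,-10)
ρ-cycle length = 2 (tail of 1 descent step not counted)

2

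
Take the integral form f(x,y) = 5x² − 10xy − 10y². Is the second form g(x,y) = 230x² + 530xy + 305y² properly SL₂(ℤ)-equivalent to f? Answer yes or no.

D₁ = 300, D₂ = 300
river cycle of f (length 2): (-10, 10, 5), (5, 10, -10)
river cycle of g (length 2): (5, 10, -10), (-10, 10, 5)
cycles coincide ⇒ equivalent

yes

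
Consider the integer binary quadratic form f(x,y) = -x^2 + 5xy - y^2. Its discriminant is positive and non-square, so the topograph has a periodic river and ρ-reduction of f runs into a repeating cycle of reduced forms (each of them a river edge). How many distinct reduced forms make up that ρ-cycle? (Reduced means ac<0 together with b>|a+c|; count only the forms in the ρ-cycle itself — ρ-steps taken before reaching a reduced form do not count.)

D = 21, ⌊√D⌋ = 4
descent: ρ → (-1,3,3)  [lands on river]
river: ρ → (3,3,-1)
ρ-cycle length = 2 (tail of 1 descent step not counted)

2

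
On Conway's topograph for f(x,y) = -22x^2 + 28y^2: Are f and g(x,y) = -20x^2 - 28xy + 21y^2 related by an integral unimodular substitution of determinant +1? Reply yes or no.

D₁ = 2464, D₂ = 2464
river cycle of f (length 8): (-22, 44, 6), (6, 40, -36), (-36, 32, 10), (10, 48, -4), (-4, 48, 10), (10, 32, -36), (-36, 40, 6), (6, 44, -22)
river cycle of g (length 12): (21, 28, -20), (-20, 12, 29), (29, 46, -3), (-3, 44, 44), (44, 44, -3), (-3, 46, 29), (29, 12, -20), (-20, 28, 21), (21, 14, -27), (-27, 40, 8), … (2 more)
cycles differ ⇒ inequivalent

no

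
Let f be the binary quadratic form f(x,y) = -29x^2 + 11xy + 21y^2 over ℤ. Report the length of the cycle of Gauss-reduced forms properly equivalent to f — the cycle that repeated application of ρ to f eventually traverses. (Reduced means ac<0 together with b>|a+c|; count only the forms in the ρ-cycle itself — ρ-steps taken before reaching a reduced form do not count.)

D = 2557, ⌊√D⌋ = 50
river: ρ → (21,31,-19)
river: ρ → (-19,45,7)
river: ρ → (7,39,-37)
river: ρ → (-37,35,9)
river: ρ → (9,37,-33)
river: ρ → (-33,29,13)
river: ρ → (13,49,-3)
river: ρ → (-3,47,29)
river: ρ → (29,11,-21)
river: ρ → (-21,31,19)
river: ρ → (19,45,-7)
river: ρ → (-7,39,37)
river: ρ → (37,35,-9)
river: ρ → (-9,37,33)
river: ρ → (33,29,-13)
river: ρ → (-13,49,3)
river: ρ → (3,47,-29)
river: ρ → (-29,11,21)
ρ-cycle length = 18 (tail of 0 descent steps not counted)

18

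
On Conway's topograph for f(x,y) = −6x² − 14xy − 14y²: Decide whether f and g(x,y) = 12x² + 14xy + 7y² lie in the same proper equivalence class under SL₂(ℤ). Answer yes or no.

D₁ = -140, D₂ = -140
f is negative-definite; reduce −f:
−f: translate: b→2 (≡14 mod 12), so (6,14,14)→(6,2,6)
−f: reduced (well bottom): (6,2,6) with a≤c, −a<b≤a
flip sign back: reduced form of f is (-6,-2,-6)
g: translate: b→-10 (≡14 mod 24), so (12,14,7)→(12,-10,5)
g: flip: (12,-10,5)→(5,10,12)
g: translate: b→0 (≡10 mod 10), so (5,10,12)→(5,0,7)
g: reduced (well bottom): (5,0,7) with a≤c, −a<b≤a
reduced forms (-6, -2, -6) vs (5, 0, 7) ⇒ inequivalent

no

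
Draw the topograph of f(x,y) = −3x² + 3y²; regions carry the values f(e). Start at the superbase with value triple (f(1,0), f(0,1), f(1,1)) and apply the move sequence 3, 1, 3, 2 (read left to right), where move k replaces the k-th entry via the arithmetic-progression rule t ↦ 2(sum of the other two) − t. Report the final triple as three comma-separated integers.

start (-3,3,0) = (f(1,0),f(0,1),f(1,1))
replace slot 3: 2·((-3)+3) − 0 = 0 → (-3,3,0)
replace slot 1: 2·(3+0) − (-3) = 9 → (9,3,0)
replace slot 3: 2·(9+3) − 0 = 24 → (9,3,24)
replace slot 2: 2·(9+24) − 3 = 63 → (9,63,24)

9,63,24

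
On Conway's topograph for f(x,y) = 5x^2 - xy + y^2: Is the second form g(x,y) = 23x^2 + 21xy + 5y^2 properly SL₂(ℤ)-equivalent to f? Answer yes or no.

D₁ = -19, D₂ = -19
f: flip: (5,-1,1)→(1,1,5)
f: reduced (well bottom): (1,1,5) with a≤c, −a<b≤a
g: flip: (23,21,5)→(5,-21,23)
g: translate: b→-1 (≡-21 mod 10), so (5,-21,23)→(5,-1,1)
g: flip: (5,-1,1)→(1,1,5)
g: reduced (well bottom): (1,1,5) with a≤c, −a<b≤a
reduced forms (1, 1, 5) vs (1, 1, 5) ⇒ equivalent

yes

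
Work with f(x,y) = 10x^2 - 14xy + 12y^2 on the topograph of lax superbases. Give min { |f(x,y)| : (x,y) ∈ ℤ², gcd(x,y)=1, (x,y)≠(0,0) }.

translate: b→6 (≡-14 mod 20), so (10,-14,12)→(10,6,8)
flip: (10,6,8)→(8,-6,10)
reduced (well bottom): (8,-6,10) with a≤c, −a<b≤a
well minimum = a = 8

8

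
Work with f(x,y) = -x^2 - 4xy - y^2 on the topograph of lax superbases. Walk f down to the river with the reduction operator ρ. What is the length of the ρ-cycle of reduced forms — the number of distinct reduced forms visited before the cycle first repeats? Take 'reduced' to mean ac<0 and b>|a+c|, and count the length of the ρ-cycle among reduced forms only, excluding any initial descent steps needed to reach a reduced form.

D = 12, ⌊√D⌋ = 3
descent: ρ → (-1,2,2)  [lands on river]
river: ρ → (2,2,-1)
ρ-cycle length = 2 (tail of 1 descent step not counted)

2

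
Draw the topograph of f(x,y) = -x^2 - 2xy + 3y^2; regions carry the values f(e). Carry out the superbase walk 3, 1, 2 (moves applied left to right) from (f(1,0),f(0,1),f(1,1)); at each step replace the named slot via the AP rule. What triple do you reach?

start (-1,3,0) = (f(1,0),f(0,1),f(1,1))
replace slot 3: 2·((-1)+3) − 0 = 4 → (-1,3,4)
replace slot 1: 2·(3+4) − (-1) = 15 → (15,3,4)
replace slot 2: 2·(15+4) − 3 = 35 → (15,35,4)

15,35,4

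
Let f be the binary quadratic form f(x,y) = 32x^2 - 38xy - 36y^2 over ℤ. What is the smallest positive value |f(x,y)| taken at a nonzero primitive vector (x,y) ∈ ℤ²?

descent: ρ → (-36,38,32)  [lands on river]
river: ρ → (32,26,-42)
river: ρ → (-42,58,16)
river: ρ → (16,70,-18)
river: ρ → (-18,74,8)
river: ρ → (8,70,-36)
river: ρ → (-36,74,4)
river: ρ → (4,70,-72)
river: ρ → (-72,74,2)
river: ρ → (2,74,-72)
river: ρ → (-72,70,4)
river: ρ → (4,74,-36)
river: ρ → (-36,70,8)
river: ρ → (8,74,-18)
river: ρ → (-18,70,16)
river: ρ → (16,58,-42)
river: ρ → (-42,26,32)
river: ρ → (32,38,-36)
river: ρ → (-36,34,34)
river: ρ → (34,34,-36)
closes: descent 1, river 20
min |a| on river = 2

2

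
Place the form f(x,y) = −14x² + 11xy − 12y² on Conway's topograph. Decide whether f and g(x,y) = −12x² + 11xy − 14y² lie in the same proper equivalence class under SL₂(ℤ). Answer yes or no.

D₁ = -551, D₂ = -551
f is negative-definite; reduce −f:
−f: flip: (14,-11,12)→(12,11,14)
−f: reduced (well bottom): (12,11,14) with a≤c, −a<b≤a
flip sign back: reduced form of f is (-12,-11,-14)
g is negative-definite; reduce −g:
−g: reduced (well bottom): (12,-11,14) with a≤c, −a<b≤a
flip sign back: reduced form of g is (-12,11,-14)
reduced forms (-12, -11, -14) vs (-12, 11, -14) ⇒ inequivalent

no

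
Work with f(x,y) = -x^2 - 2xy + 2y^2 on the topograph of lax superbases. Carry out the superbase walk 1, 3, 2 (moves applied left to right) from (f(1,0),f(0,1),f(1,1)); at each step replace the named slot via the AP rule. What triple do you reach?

start (-1,2,-1) = (f(1,0),f(0,1),f(1,1))
replace slot 1: 2·(2+(-1)) − (-1) = 3 → (3,2,-1)
replace slot 3: 2·(3+2) − (-1) = 11 → (3,2,11)
replace slot 2: 2·(3+11) − 2 = 26 → (3,26,11)

3,26,11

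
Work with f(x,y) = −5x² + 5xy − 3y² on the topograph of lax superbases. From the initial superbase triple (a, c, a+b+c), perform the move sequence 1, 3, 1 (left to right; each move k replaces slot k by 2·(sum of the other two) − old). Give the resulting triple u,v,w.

start (-5,-3,-3) = (f(1,0),f(0,1),f(1,1))
replace slot 1: 2·((-3)+(-3)) − (-5) = -7 → (-7,-3,-3)
replace slot 3: 2·((-7)+(-3)) − (-3) = -17 → (-7,-3,-17)
replace slot 1: 2·((-3)+(-17)) − (-7) = -33 → (-33,-3,-17)

-33,-3,-17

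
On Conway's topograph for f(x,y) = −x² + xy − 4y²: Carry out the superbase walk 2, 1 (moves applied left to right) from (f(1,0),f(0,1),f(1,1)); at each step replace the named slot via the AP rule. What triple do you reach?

start (-1,-4,-4) = (f(1,0),f(0,1),f(1,1))
replace slot 2: 2·((-1)+(-4)) − (-4) = -6 → (-1,-6,-4)
replace slot 1: 2·((-6)+(-4)) − (-1) = -19 → (-19,-6,-4)

-19,-6,-4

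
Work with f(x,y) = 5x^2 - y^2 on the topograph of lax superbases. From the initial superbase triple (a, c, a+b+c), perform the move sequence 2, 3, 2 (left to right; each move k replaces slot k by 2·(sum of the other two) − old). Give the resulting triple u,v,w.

start (5,-1,4) = (f(1,0),f(0,1),f(1,1))
replace slot 2: 2·(5+4) − (-1) = 19 → (5,19,4)
replace slot 3: 2·(5+19) − 4 = 44 → (5,19,44)
replace slot 2: 2·(5+44) − 19 = 79 → (5,79,44)

5,79,44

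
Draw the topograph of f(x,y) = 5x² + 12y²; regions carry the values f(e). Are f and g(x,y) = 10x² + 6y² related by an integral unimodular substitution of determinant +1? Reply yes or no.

D₁ = -240, D₂ = -240
f: reduced (well bottom): (5,0,12) with a≤c, −a<b≤a
g: flip: (10,0,6)→(6,0,10)
g: reduced (well bottom): (6,0,10) with a≤c, −a<b≤a
reduced forms (5, 0, 12) vs (6, 0, 10) ⇒ inequivalent

no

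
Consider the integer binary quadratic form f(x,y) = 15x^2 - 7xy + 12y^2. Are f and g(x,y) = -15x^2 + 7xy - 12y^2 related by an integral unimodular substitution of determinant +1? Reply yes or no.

D₁ = -671, D₂ = -671
f: flip: (15,-7,12)→(12,7,15)
f: reduced (well bottom): (12,7,15) with a≤c, −a<b≤a
g is negative-definite; reduce −g:
−g: flip: (15,-7,12)→(12,7,15)
−g: reduced (well bottom): (12,7,15) with a≤c, −a<b≤a
flip sign back: reduced form of g is (-12,-7,-15)
reduced forms (12, 7, 15) vs (-12, -7, -15) ⇒ inequivalent

no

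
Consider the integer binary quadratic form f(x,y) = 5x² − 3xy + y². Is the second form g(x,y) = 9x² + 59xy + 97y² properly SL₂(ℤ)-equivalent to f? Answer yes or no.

D₁ = -11, D₂ = -11
f: flip: (5,-3,1)→(1,3,5)
f: translate: b→1 (≡3 mod 2), so (1,3,5)→(1,1,3)
f: reduced (well bottom): (1,1,3) with a≤c, −a<b≤a
g: translate: b→5 (≡59 mod 18), so (9,59,97)→(9,5,1)
g: flip: (9,5,1)→(1,-5,9)
g: translate: b→1 (≡-5 mod 2), so (1,-5,9)→(1,1,3)
g: reduced (well bottom): (1,1,3) with a≤c, −a<b≤a
reduced forms (1, 1, 3) vs (1, 1, 3) ⇒ equivalent

yes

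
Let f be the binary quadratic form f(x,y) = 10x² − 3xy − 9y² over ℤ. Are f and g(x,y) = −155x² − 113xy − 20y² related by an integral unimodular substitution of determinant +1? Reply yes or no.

D₁ = 369, D₂ = 369
river cycle of f (length 16): (-9, 3, 10), (10, 17, -2), (-2, 19, 1), (1, 19, -2), (-2, 17, 10), (10, 3, -9), (-9, 15, 4), (4, 17, -5), (-5, 13, 10), (10, 7, -8), … (6 more)
river cycle of g (length 16): (4, 15, -9), (-9, 3, 10), (10, 17, -2), (-2, 19, 1), (1, 19, -2), (-2, 17, 10), (10, 3, -9), (-9, 15, 4), (4, 17, -5), (-5, 13, 10), … (6 more)
cycles coincide ⇒ equivalent

yes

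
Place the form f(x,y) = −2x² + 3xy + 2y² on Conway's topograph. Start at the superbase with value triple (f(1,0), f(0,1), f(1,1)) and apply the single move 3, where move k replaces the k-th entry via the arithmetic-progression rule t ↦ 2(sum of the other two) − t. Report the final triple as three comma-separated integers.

start (-2,2,3) = (f(1,0),f(0,1),f(1,1))
replace slot 3: 2·((-2)+2) − 3 = -3 → (-2,2,-3)

-2,2,-3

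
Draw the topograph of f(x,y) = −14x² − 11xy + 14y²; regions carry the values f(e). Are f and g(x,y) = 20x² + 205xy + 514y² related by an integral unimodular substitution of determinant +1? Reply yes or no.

D₁ = 905, D₂ = 905
river cycle of f (length 6): (14, 11, -14), (-14, 17, 11), (11, 27, -4), (-4, 29, 4), (4, 27, -11), (-11, 17, 14)
river cycle of g (length 6): (-11, 17, 14), (14, 11, -14), (-14, 17, 11), (11, 27, -4), (-4, 29, 4), (4, 27, -11)
cycles coincide ⇒ equivalent

yes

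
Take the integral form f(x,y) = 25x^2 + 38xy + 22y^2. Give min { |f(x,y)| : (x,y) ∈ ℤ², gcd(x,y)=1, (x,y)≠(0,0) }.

translate: b→-12 (≡38 mod 50), so (25,38,22)→(25,-12,9)
flip: (25,-12,9)→(9,12,25)
translate: b→-6 (≡12 mod 18), so (9,12,25)→(9,-6,22)
reduced (well bottom): (9,-6,22) with a≤c, −a<b≤a
well minimum = a = 9

9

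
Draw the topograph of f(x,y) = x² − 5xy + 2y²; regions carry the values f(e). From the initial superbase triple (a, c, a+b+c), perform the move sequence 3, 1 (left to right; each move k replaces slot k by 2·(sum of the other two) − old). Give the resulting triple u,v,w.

start (1,2,-2) = (f(1,0),f(0,1),f(1,1))
replace slot 3: 2·(1+2) − (-2) = 8 → (1,2,8)
replace slot 1: 2·(2+8) − 1 = 19 → (19,2,8)

19,2,8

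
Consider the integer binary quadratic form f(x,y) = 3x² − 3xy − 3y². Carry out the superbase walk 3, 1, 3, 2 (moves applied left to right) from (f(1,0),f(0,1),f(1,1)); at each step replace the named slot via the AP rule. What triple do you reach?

start (3,-3,-3) = (f(1,0),f(0,1),f(1,1))
replace slot 3: 2·(3+(-3)) − (-3) = 3 → (3,-3,3)
replace slot 1: 2·((-3)+3) − 3 = -3 → (-3,-3,3)
replace slot 3: 2·((-3)+(-3)) − 3 = -15 → (-3,-3,-15)
replace slot 2: 2·((-3)+(-15)) − (-3) = -33 → (-3,-33,-15)

-3,-33,-15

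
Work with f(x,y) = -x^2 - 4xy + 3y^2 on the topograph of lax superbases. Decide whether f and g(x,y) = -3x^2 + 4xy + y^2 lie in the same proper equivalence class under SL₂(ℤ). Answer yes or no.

D₁ = 28, D₂ = 28
river cycle of f (length 4): (3, 4, -1), (-1, 4, 3), (3, 2, -2), (-2, 2, 3)
river cycle of g (length 4): (1, 4, -3), (-3, 2, 2), (2, 2, -3), (-3, 4, 1)
cycles differ ⇒ inequivalent

no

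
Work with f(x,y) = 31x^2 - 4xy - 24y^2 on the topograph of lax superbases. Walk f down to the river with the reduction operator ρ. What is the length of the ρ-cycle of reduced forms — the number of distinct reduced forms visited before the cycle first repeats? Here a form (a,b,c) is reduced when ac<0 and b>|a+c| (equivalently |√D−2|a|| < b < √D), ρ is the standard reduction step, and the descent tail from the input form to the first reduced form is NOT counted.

D = 2992, ⌊√D⌋ = 54
descent: ρ → (-24,52,3)  [lands on river]
river: ρ → (3,50,-41)
river: ρ → (-41,32,12)
river: ρ → (12,40,-29)
river: ρ → (-29,18,23)
river: ρ → (23,28,-24)
river: ρ → (-24,20,27)
river: ρ → (27,34,-17)
river: ρ → (-17,34,27)
river: ρ → (27,20,-24)
river: ρ → (-24,28,23)
river: ρ → (23,18,-29)
river: ρ → (-29,40,12)
river: ρ → (12,32,-41)
river: ρ → (-41,50,3)
river: ρ → (3,52,-24)
river: ρ → (-24,44,11)
river: ρ → (11,44,-24)
ρ-cycle length = 18 (tail of 1 descent step not counted)

18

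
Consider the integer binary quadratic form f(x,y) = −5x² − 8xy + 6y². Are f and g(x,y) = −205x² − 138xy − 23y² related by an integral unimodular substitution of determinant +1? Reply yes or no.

D₁ = 184, D₂ = 184
river cycle of f (length 12): (6, 8, -5), (-5, 12, 2), (2, 12, -5), (-5, 8, 6), (6, 4, -7), (-7, 10, 3), (3, 8, -10), (-10, 12, 1), (1, 12, -10), (-10, 8, 3), … (2 more)
river cycle of g (length 12): (2, 12, -5), (-5, 8, 6), (6, 4, -7), (-7, 10, 3), (3, 8, -10), (-10, 12, 1), (1, 12, -10), (-10, 8, 3), (3, 10, -7), (-7, 4, 6), … (2 more)
cycles coincide ⇒ equivalent

yes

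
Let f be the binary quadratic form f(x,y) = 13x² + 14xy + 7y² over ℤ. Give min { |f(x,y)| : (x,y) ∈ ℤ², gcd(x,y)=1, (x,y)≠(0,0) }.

translate: b→-12 (≡14 mod 26), so (13,14,7)→(13,-12,6)
flip: (13,-12,6)→(6,12,13)
translate: b→0 (≡12 mod 12), so (6,12,13)→(6,0,7)
reduced (well bottom): (6,0,7) with a≤c, −a<b≤a
well minimum = a = 6

6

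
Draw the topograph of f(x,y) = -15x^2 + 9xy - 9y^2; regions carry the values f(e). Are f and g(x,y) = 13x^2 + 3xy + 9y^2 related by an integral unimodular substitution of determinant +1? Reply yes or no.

D₁ = -459, D₂ = -459
f is negative-definite; reduce −f:
−f: flip: (15,-9,9)→(9,9,15)
−f: reduced (well bottom): (9,9,15) with a≤c, −a<b≤a
flip sign back: reduced form of f is (-9,-9,-15)
g: flip: (13,3,9)→(9,-3,13)
g: reduced (well bottom): (9,-3,13) with a≤c, −a<b≤a
reduced forms (-9, -9, -15) vs (9, -3, 13) ⇒ inequivalent

no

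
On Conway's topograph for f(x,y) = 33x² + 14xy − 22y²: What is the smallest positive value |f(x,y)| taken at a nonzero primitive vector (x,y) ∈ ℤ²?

river: ρ → (-22,30,25)
river: ρ → (25,20,-27)
river: ρ → (-27,34,18)
river: ρ → (18,38,-23)
river: ρ → (-23,54,2)
river: ρ → (2,54,-23)
river: ρ → (-23,38,18)
river: ρ → (18,34,-27)
river: ρ → (-27,20,25)
river: ρ → (25,30,-22)
river: ρ → (-22,14,33)
river: ρ → (33,52,-3)
river: ρ → (-3,50,50)
river: ρ → (50,50,-3)
river: ρ → (-3,52,33)
river: ρ → (33,14,-22)
closes: descent 0, river 16
min |a| on river = 2

2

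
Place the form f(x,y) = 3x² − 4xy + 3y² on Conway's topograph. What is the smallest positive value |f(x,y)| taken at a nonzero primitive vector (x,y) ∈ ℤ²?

translate: b→2 (≡-4 mod 6), so (3,-4,3)→(3,2,2)
flip: (3,2,2)→(2,-2,3)
translate: b→2 (≡-2 mod 4), so (2,-2,3)→(2,2,3)
reduced (well bottom): (2,2,3) with a≤c, −a<b≤a
well minimum = a = 2

2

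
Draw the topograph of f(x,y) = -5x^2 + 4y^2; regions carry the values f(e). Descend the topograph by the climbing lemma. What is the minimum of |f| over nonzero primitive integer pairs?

descent: ρ → (4,8,-1)  [lands on river]
river: ρ → (-1,8,4)
closes: descent 1, river 2
min |a| on river = 1

1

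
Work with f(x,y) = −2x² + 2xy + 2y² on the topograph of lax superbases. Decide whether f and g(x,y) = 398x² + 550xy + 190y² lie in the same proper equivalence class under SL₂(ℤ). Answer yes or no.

D₁ = 20, D₂ = 20
river cycle of f (length 2): (2, 2, -2), (-2, 2, 2)
river cycle of g (length 2): (2, 2, -2), (-2, 2, 2)
cycles coincide ⇒ equivalent

yes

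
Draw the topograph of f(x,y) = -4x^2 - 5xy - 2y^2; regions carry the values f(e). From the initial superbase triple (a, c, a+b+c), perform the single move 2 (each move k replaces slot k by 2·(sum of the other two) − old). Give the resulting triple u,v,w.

start (-4,-2,-11) = (f(1,0),f(0,1),f(1,1))
replace slot 2: 2·((-4)+(-11)) − (-2) = -28 → (-4,-28,-11)

-4,-28,-11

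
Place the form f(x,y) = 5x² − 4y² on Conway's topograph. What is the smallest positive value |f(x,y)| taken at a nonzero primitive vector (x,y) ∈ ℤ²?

descent: ρ → (-4,8,1)  [lands on river]
river: ρ → (1,8,-4)
closes: descent 1, river 2
min |a| on river = 1

1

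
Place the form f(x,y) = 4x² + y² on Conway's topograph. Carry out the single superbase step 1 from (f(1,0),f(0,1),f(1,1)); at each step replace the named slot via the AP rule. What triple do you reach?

start (4,1,5) = (f(1,0),f(0,1),f(1,1))
replace slot 1: 2·(1+5) − 4 = 8 → (8,1,5)

8,1,5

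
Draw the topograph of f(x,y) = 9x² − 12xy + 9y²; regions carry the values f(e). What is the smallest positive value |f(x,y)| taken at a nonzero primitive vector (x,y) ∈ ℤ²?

translate: b→6 (≡-12 mod 18), so (9,-12,9)→(9,6,6)
flip: (9,6,6)→(6,-6,9)
translate: b→6 (≡-6 mod 12), so (6,-6,9)→(6,6,9)
reduced (well bottom): (6,6,9) with a≤c, −a<b≤a
well minimum = a = 6

6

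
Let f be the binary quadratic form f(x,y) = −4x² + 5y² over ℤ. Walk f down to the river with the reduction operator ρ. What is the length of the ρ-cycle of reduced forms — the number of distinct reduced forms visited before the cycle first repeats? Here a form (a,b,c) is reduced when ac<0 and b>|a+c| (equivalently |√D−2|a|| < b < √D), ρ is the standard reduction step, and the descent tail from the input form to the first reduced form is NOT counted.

D = 80, ⌊√D⌋ = 8
descent: ρ → (5,0,-4)
descent: ρ → (-4,8,1)  [lands on river]
river: ρ → (1,8,-4)
ρ-cycle length = 2 (tail of 2 descent steps not counted)

2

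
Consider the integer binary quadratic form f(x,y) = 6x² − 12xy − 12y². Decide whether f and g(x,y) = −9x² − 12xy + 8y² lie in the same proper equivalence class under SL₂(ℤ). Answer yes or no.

D₁ = 432, D₂ = 432
river cycle of f (length 2): (-12, 12, 6), (6, 12, -12)
river cycle of g (length 8): (8, 12, -9), (-9, 6, 11), (11, 16, -4), (-4, 16, 11), (11, 6, -9), (-9, 12, 8), (8, 20, -1), (-1, 20, 8)
cycles differ ⇒ inequivalent

no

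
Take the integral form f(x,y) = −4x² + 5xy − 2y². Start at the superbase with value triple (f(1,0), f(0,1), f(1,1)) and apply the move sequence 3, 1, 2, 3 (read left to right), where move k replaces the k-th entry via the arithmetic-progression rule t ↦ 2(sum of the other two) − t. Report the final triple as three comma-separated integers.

start (-4,-2,-1) = (f(1,0),f(0,1),f(1,1))
replace slot 3: 2·((-4)+(-2)) − (-1) = -11 → (-4,-2,-11)
replace slot 1: 2·((-2)+(-11)) − (-4) = -22 → (-22,-2,-11)
replace slot 2: 2·((-22)+(-11)) − (-2) = -64 → (-22,-64,-11)
replace slot 3: 2·((-22)+(-64)) − (-11) = -161 → (-22,-64,-161)

-22,-64,-161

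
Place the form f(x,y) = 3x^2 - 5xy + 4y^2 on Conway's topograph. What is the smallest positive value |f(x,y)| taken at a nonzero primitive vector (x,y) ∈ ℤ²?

translate: b→1 (≡-5 mod 6), so (3,-5,4)→(3,1,2)
flip: (3,1,2)→(2,-1,3)
reduced (well bottom): (2,-1,3) with a≤c, −a<b≤a
well minimum = a = 2

2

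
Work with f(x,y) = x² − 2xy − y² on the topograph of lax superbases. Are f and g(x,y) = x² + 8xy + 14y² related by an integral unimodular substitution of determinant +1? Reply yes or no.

D₁ = 8, D₂ = 8
river cycle of f (length 2): (-1, 2, 1), (1, 2, -1)
river cycle of g (length 2): (1, 2, -1), (-1, 2, 1)
cycles coincide ⇒ equivalent

yes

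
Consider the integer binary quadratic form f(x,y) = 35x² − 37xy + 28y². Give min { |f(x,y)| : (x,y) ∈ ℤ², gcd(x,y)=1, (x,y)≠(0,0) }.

translate: b→33 (≡-37 mod 70), so (35,-37,28)→(35,33,26)
flip: (35,33,26)→(26,-33,35)
translate: b→19 (≡-33 mod 52), so (26,-33,35)→(26,19,28)
reduced (well bottom): (26,19,28) with a≤c, −a<b≤a
well minimum = a = 26

26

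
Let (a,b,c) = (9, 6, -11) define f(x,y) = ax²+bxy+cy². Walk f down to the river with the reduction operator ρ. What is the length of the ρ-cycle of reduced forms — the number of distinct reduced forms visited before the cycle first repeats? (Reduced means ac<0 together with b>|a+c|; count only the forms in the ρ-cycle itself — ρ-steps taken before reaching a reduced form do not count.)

D = 432, ⌊√D⌋ = 20
river: ρ → (-11,16,4)
river: ρ → (4,16,-11)
river: ρ → (-11,6,9)
river: ρ → (9,12,-8)
river: ρ → (-8,20,1)
river: ρ → (1,20,-8)
river: ρ → (-8,12,9)
river: ρ → (9,6,-11)
ρ-cycle length = 8 (tail of 0 descent steps not counted)

8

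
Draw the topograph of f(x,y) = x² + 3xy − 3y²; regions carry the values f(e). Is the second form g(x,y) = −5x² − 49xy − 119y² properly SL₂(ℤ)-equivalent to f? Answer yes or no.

D₁ = 21, D₂ = 21
river cycle of f (length 2): (-3, 3, 1), (1, 3, -3)
river cycle of g (length 2): (1, 3, -3), (-3, 3, 1)
cycles coincide ⇒ equivalent

yes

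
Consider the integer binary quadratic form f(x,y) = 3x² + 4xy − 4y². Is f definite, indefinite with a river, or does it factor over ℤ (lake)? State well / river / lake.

D = b²−4ac = 4² − 4·3·(-4) = 64
D = 8² is a perfect square ⇒ form factors over ℤ ⇒ lakes

lake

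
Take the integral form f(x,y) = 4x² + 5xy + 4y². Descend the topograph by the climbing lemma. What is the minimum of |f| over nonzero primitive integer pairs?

translate: b→-3 (≡5 mod 8), so (4,5,4)→(4,-3,3)
flip: (4,-3,3)→(3,3,4)
reduced (well bottom): (3,3,4) with a≤c, −a<b≤a
well minimum = a = 3

3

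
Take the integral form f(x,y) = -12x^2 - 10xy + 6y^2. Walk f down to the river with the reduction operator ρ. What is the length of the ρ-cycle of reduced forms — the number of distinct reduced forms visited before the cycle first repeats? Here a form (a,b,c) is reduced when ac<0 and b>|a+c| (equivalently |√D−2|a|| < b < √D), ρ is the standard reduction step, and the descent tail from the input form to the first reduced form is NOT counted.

D = 388, ⌊√D⌋ = 19
descent: ρ → (6,10,-12)  [lands on river]
river: ρ → (-12,14,4)
river: ρ → (4,18,-4)
river: ρ → (-4,14,12)
river: ρ → (12,10,-6)
river: ρ → (-6,14,8)
river: ρ → (8,18,-2)
river: ρ → (-2,18,8)
river: ρ → (8,14,-6)
river: ρ → (-6,10,12)
river: ρ → (12,14,-4)
river: ρ → (-4,18,4)
river: ρ → (4,14,-12)
river: ρ → (-12,10,6)
river: ρ → (6,14,-8)
river: ρ → (-8,18,2)
river: ρ → (2,18,-8)
river: ρ → (-8,14,6)
ρ-cycle length = 18 (tail of 1 descent step not counted)

18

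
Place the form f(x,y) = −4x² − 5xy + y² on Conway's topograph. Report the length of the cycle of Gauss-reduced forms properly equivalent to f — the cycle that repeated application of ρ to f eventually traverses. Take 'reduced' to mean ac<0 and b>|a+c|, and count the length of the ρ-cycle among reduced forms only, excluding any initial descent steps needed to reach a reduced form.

D = 41, ⌊√D⌋ = 6
descent: ρ → (1,5,-4)  [lands on river]
river: ρ → (-4,3,2)
river: ρ → (2,5,-2)
river: ρ → (-2,3,4)
river: ρ → (4,5,-1)
river: ρ → (-1,5,4)
river: ρ → (4,3,-2)
river: ρ → (-2,5,2)
river: ρ → (2,3,-4)
river: ρ → (-4,5,1)
ρ-cycle length = 10 (tail of 1 descent step not counted)

10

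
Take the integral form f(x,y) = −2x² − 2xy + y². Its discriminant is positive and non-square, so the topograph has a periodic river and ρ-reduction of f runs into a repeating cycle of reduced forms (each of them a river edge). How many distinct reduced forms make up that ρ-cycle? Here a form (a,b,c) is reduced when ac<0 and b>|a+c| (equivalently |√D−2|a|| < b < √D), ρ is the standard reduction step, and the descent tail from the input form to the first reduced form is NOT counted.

D = 12, ⌊√D⌋ = 3
descent: ρ → (1,2,-2)  [lands on river]
river: ρ → (-2,2,1)
ρ-cycle length = 2 (tail of 1 descent step not counted)

2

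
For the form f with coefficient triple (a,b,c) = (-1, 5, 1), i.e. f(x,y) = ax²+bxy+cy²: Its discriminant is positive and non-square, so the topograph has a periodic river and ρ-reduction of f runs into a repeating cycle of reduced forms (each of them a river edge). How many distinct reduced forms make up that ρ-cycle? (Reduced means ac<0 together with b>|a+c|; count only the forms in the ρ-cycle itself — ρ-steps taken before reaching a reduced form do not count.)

D = 29, ⌊√D⌋ = 5
river: ρ → (1,5,-1)
river: ρ → (-1,5,1)
ρ-cycle length = 2 (tail of 0 descent steps not counted)

2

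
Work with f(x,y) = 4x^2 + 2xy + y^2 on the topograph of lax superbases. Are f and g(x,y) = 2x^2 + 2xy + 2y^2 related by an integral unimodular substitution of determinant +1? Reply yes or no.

D₁ = -12, D₂ = -12
f: flip: (4,2,1)→(1,-2,4)
f: translate: b→0 (≡-2 mod 2), so (1,-2,4)→(1,0,3)
f: reduced (well bottom): (1,0,3) with a≤c, −a<b≤a
g: reduced (well bottom): (2,2,2) with a≤c, −a<b≤a
reduced forms (1, 0, 3) vs (2, 2, 2) ⇒ inequivalent

no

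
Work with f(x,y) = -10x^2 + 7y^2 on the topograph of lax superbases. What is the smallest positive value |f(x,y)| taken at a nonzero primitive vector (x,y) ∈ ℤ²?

descent: ρ → (7,14,-3)  [lands on river]
river: ρ → (-3,16,2)
river: ρ → (2,16,-3)
river: ρ → (-3,14,7)
closes: descent 1, river 4
min |a| on river = 2

2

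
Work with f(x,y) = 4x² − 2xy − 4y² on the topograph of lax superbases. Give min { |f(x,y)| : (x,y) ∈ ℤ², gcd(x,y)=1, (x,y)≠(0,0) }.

descent: ρ → (-4,2,4)  [lands on river]
river: ρ → (4,6,-2)
river: ρ → (-2,6,4)
river: ρ → (4,2,-4)
river: ρ → (-4,6,2)
river: ρ → (2,6,-4)
closes: descent 1, river 6
min |a| on river = 2

2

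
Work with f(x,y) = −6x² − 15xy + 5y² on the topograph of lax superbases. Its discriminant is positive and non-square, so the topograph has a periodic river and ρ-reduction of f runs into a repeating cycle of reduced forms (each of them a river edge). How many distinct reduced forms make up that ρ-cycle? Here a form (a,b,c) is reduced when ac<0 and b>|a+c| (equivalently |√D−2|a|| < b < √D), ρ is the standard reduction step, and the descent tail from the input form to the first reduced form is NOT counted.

D = 345, ⌊√D⌋ = 18
descent: ρ → (5,15,-6)  [lands on river]
river: ρ → (-6,9,11)
river: ρ → (11,13,-4)
river: ρ → (-4,11,14)
river: ρ → (14,17,-1)
river: ρ → (-1,17,14)
river: ρ → (14,11,-4)
river: ρ → (-4,13,11)
river: ρ → (11,9,-6)
river: ρ → (-6,15,5)
ρ-cycle length = 10 (tail of 1 descent step not counted)

10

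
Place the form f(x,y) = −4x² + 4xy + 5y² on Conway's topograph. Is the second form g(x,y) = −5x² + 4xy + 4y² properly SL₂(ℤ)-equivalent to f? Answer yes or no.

D₁ = 96, D₂ = 96
river cycle of f (length 4): (5, 6, -3), (-3, 6, 5), (5, 4, -4), (-4, 4, 5)
river cycle of g (length 4): (4, 4, -5), (-5, 6, 3), (3, 6, -5), (-5, 4, 4)
cycles differ ⇒ inequivalent

no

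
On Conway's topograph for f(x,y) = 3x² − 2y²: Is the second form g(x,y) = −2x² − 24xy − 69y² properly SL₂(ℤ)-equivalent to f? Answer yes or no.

D₁ = 24, D₂ = 24
river cycle of f (length 2): (-2, 4, 1), (1, 4, -2)
river cycle of g (length 2): (-2, 4, 1), (1, 4, -2)
cycles coincide ⇒ equivalent

yes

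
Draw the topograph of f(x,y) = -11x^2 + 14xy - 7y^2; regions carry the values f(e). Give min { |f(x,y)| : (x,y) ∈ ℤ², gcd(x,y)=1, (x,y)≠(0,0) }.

translate: b→8 (≡-14 mod 22), so (11,-14,7)→(11,8,4)
flip: (11,8,4)→(4,-8,11)
translate: b→0 (≡-8 mod 8), so (4,-8,11)→(4,0,7)
reduced (well bottom): (4,0,7) with a≤c, −a<b≤a
well minimum |f| = |-4| = 4 (negative-definite)

4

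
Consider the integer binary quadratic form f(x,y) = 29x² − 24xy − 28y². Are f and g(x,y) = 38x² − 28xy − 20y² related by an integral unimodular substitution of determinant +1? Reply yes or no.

D₁ = 3824, D₂ = 3824
river cycle of f (length 32): (-28, 24, 29), (29, 34, -23), (-23, 58, 5), (5, 52, -56), (-56, 60, 1), (1, 60, -56), (-56, 52, 5), (5, 58, -23), (-23, 34, 29), (29, 24, -28), … (22 more)
river cycle of g (length 12): (-20, 28, 38), (38, 48, -10), (-10, 52, 28), (28, 60, -2), (-2, 60, 28), (28, 52, -10), (-10, 48, 38), (38, 28, -20), (-20, 52, 14), (14, 60, -4), … (2 more)
cycles differ ⇒ inequivalent

no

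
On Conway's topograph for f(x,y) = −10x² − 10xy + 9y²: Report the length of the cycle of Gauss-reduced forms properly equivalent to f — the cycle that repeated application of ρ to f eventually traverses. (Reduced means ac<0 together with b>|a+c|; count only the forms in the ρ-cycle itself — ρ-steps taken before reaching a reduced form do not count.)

D = 460, ⌊√D⌋ = 21
descent: ρ → (9,10,-10)  [lands on river]
river: ρ → (-10,10,9)
river: ρ → (9,8,-11)
river: ρ → (-11,14,6)
river: ρ → (6,10,-15)
river: ρ → (-15,20,1)
river: ρ → (1,20,-15)
river: ρ → (-15,10,6)
river: ρ → (6,14,-11)
river: ρ → (-11,8,9)
ρ-cycle length = 10 (tail of 1 descent step not counted)

10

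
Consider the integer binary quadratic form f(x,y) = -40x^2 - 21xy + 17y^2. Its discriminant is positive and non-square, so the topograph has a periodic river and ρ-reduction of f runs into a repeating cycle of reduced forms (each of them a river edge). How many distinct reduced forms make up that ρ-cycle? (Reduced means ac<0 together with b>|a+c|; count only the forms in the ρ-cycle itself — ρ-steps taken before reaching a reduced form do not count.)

D = 3161, ⌊√D⌋ = 56
descent: ρ → (17,55,-2)  [lands on river]
river: ρ → (-2,53,44)
river: ρ → (44,35,-11)
river: ρ → (-11,53,8)
river: ρ → (8,43,-41)
river: ρ → (-41,39,10)
river: ρ → (10,41,-37)
river: ρ → (-37,33,14)
river: ρ → (14,51,-10)
river: ρ → (-10,49,19)
river: ρ → (19,27,-32)
river: ρ → (-32,37,14)
river: ρ → (14,47,-17)
river: ρ → (-17,55,2)
river: ρ → (2,53,-44)
river: ρ → (-44,35,11)
river: ρ → (11,53,-8)
river: ρ → (-8,43,41)
river: ρ → (41,39,-10)
river: ρ → (-10,41,37)
river: ρ → (37,33,-14)
river: ρ → (-14,51,10)
river: ρ → (10,49,-19)
river: ρ → (-19,27,32)
river: ρ → (32,37,-14)
river: ρ → (-14,47,17)
ρ-cycle length = 26 (tail of 1 descent step not counted)

26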